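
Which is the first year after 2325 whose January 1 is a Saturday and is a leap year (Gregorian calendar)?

2344

Jan 1 advances by 2 weekdays after a leap year and by 1 after a common year.
2325: Jan 1 is Thursday.
2326: Friday
2327: Saturday
2328: Sunday (leap)
2329: Tuesday
2330: Wednesday
2331: Thursday
2332: Friday (leap)
2333: Sunday
2334: Monday
2335: Tuesday
2336: Wednesday (leap)
2337: Friday
2338: Saturday
2339: Sunday
2340: Monday (leap)
2341: Wednesday
2342: Thursday
2343: Friday
2344: Saturday (leap)
2344 begins on a Saturday and is a leap year.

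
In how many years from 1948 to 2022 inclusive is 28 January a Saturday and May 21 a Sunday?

8

Check each year's weekday for 28 January and May 21:
  1948: Wed/Fri  1949: Fri/Sat  1950: Sat/Sun ✓  1951: Sun/Mon  1952: Mon/Wed  1953: Wed/Thu  1954: Thu/Fri  1955: Fri/Sat  1956: Sat/Mon  1957: Mon/Tue  1958: Tue/Wed  1959: Wed/Thu  1960: Thu/Sat  1961: Sat/Sun ✓  …(47 more)…  2009: Wed/Thu  2010: Thu/Fri  2011: Fri/Sat  2012: Sat/Mon  2013: Mon/Tue  2014: Tue/Wed  2015: Wed/Thu  2016: Thu/Sat  2017: Sat/Sun ✓  2018: Sun/Mon  2019: Mon/Tue  2020: Tue/Thu  2021: Thu/Fri  2022: Fri/Sat
Both conditions hold in: 1950, 1961, 1967, 1978, 1989, 1995, 2006, 2017 — 8.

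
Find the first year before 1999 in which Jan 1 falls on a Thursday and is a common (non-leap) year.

Jan 1 advances by 2 weekdays after a leap year and by 1 after a common year.
1999: Jan 1 is Friday.
1998: Thursday
1998 begins on a Thursday and is a common year.

1998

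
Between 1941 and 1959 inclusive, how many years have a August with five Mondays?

8

August has 31 days; it has five Mondays when Monday falls among the first (month-length − 28) days — i.e. when August 1 is one of Monday/Sunday/Saturday.
August 1 by year: 1941:Fri 1942:Sat✓ 1943:Sun✓ 1944:Tue 1945:Wed 1946:Thu 1947:Fri 1948:Sun✓ 1949:Mon✓ 1950:Tue 1951:Wed 1952:Fri 1953:Sat✓ 1954:Sun✓ 1955:Mon✓ 1956:Wed 1957:Thu 1958:Fri 1959:Sat✓
Years with five Mondays: 1942, 1943, 1948, 1949, 1953, 1954, 1955, 1959 → 8.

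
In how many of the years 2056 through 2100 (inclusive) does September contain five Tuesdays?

13

September has 30 days; it has five Tuesdays when Tuesday falls among the first (month-length − 28) days — i.e. when September 1 is one of Tuesday/Monday.
September 1 by year: 2056:Fri 2057:Sat 2058:Sun 2059:Mon✓ 2060:Wed 2061:Thu 2062:Fri 2063:Sat 2064:Mon✓ 2065:Tue✓ 2066:Wed 2067:Thu 2068:Sat 2069:Sun 2070:Mon✓ …(15 more)… 2086:Sun 2087:Mon✓ 2088:Wed 2089:Thu 2090:Fri 2091:Sat 2092:Mon✓ 2093:Tue✓ 2094:Wed 2095:Thu 2096:Sat 2097:Sun 2098:Mon✓ 2099:Tue✓ 2100:Wed
Years with five Tuesdays: 2059, 2064, 2065, 2070, 2071, 2076, 2081, 2082, 2087, 2092, 2093, 2098, 2099 → 13.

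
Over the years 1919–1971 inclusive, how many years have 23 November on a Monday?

Track 23 November's weekday year by year (advancing +1, or +2 across a Feb 29):
  1919: Sun  1920: Tue (+2)  1921: Wed (+1)  1922: Thu (+1)  1923: Fri (+1)
  1924: Sun (+2)  1925: Mon (+1) ✓  1926: Tue (+1)  1927: Wed (+1)  1928: Fri (+2)
  1929: Sat (+1)  1930: Sun (+1)  1931: Mon (+1) ✓  1932: Wed (+2)  … (25 more years) …
  1958: Sun (+1)  1959: Mon (+1) ✓  1960: Wed (+2)  1961: Thu (+1)  1962: Fri (+1)
  1963: Sat (+1)  1964: Mon (+2) ✓  1965: Tue (+1)  1966: Wed (+1)  1967: Thu (+1)
  1968: Sat (+2)  1969: Sun (+1)  1970: Mon (+1) ✓  1971: Tue (+1)
Monday years: 1925, 1931, 1936, 1942, 1953, 1959, 1964, 1970 — 8 in total.

8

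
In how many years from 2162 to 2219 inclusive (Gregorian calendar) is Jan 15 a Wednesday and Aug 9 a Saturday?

Check each year's weekday for Jan 15 and Aug 9:
  2162: Fri/Mon  2163: Sat/Tue  2164: Sun/Thu  2165: Tue/Fri  2166: Wed/Sat ✓  2167: Thu/Sun  2168: Fri/Tue  2169: Sun/Wed  2170: Mon/Thu  2171: Tue/Fri  2172: Wed/Sun  2173: Fri/Mon  2174: Sat/Tue  2175: Sun/Wed  …(30 more)…  2206: Wed/Sat ✓  2207: Thu/Sun  2208: Fri/Tue  2209: Sun/Wed  2210: Mon/Thu  2211: Tue/Fri  2212: Wed/Sun  2213: Fri/Mon  2214: Sat/Tue  2215: Sun/Wed  2216: Mon/Fri  2217: Wed/Sat ✓  2218: Thu/Sun  2219: Fri/Mon
Both conditions hold in: 2166, 2177, 2183, 2194, 2200, 2206, 2217 — 7.

7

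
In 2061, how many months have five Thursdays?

A month of length L has five Thursdays iff its first Thursday is on day ≤ L−28 (so day 1–3 in a 31-day month, 1–2 in a 30-day month, day 1 in a leap February).
Checking each month of 2061: Jan starts Sat (31d); Feb starts Tue (28d); Mar starts Tue (31d) ✓; Apr starts Fri (30d); May starts Sun (31d); Jun starts Wed (30d) ✓; Jul starts Fri (31d); Aug starts Mon (31d); Sep starts Thu (30d) ✓; Oct starts Sat (31d); Nov starts Tue (30d); Dec starts Thu (31d) ✓.
Five-Thursday months: March, June, September, December → 4.

4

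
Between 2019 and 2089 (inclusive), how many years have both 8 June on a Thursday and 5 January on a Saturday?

0

Check each year's weekday for 8 June and 5 January:
  2019: Sat/Sat  2020: Mon/Sun  2021: Tue/Tue  2022: Wed/Wed  2023: Thu/Thu  2024: Sat/Fri  2025: Sun/Sun  2026: Mon/Mon  2027: Tue/Tue  2028: Thu/Wed  2029: Fri/Fri  2030: Sat/Sat  2031: Sun/Sun  2032: Tue/Mon  …(43 more)…  2076: Mon/Sun  2077: Tue/Tue  2078: Wed/Wed  2079: Thu/Thu  2080: Sat/Fri  2081: Sun/Sun  2082: Mon/Mon  2083: Tue/Tue  2084: Thu/Wed  2085: Fri/Fri  2086: Sat/Sat  2087: Sun/Sun  2088: Tue/Mon  2089: Wed/Wed
Both conditions hold in: no year — 0.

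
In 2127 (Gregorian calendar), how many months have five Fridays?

4

A month of length L has five Fridays iff its first Friday is on day ≤ L−28 (so day 1–3 in a 31-day month, 1–2 in a 30-day month, day 1 in a leap February).
Checking each month of 2127: Jan starts Wed (31d) ✓; Feb starts Sat (28d); Mar starts Sat (31d); Apr starts Tue (30d); May starts Thu (31d) ✓; Jun starts Sun (30d); Jul starts Tue (31d); Aug starts Fri (31d) ✓; Sep starts Mon (30d); Oct starts Wed (31d) ✓; Nov starts Sat (30d); Dec starts Mon (31d).
Five-Friday months: January, May, August, October → 4.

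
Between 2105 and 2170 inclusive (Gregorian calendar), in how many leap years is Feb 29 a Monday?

Leap years in 2105–2170: 16 of them.
Feb 29 weekday advances by 5 (mod 7) from one leap year to the next four years later (or differs when a century non-leap intervenes).
Leap-day weekdays: 2108:Wed 2112:Mon✓ 2116:Sat 2120:Thu 2124:Tue 2128:Sun 2132:Fri 2136:Wed 2140:Mon✓ 2144:Sat 2148:Thu 2152:Tue 2156:Sun 2160:Fri 2164:Wed 2168:Mon✓
Monday: 2112, 2140, 2168 → 3.

3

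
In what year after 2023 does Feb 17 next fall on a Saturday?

2024

From one year to the next, a fixed date's weekday advances by 1, or by 2 when a Feb 29 lies between the two dates.
2023: February 17 is Friday.
2024: Saturday (+1)
Feb 17 falls on a Saturday in 2024.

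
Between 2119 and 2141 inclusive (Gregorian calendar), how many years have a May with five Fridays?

May has 31 days; it has five Fridays when Friday falls among the first (month-length − 28) days — i.e. when May 1 is one of Friday/Thursday/Wednesday.
May 1 by year: 2119:Mon 2120:Wed✓ 2121:Thu✓ 2122:Fri✓ 2123:Sat 2124:Mon 2125:Tue 2126:Wed✓ 2127:Thu✓ 2128:Sat 2129:Sun 2130:Mon 2131:Tue 2132:Thu✓ 2133:Fri✓ 2134:Sat 2135:Sun 2136:Tue 2137:Wed✓ 2138:Thu✓ 2139:Fri✓ 2140:Sun 2141:Mon
Years with five Fridays: 2120, 2121, 2122, 2126, 2127, 2132, 2133, 2137, 2138, 2139 → 10.

10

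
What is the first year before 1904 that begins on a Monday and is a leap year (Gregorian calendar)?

Jan 1 advances by 2 weekdays after a leap year and by 1 after a common year.
1904: Jan 1 is Friday (leap).
1903: Thursday
1902: Wednesday
1901: Tuesday
1900: Monday
1899: Sunday
1898: Saturday
1897: Friday
1896: Wednesday (leap)
1895: Tuesday
1894: Monday
1893: Sunday
1892: Friday (leap)
1891: Thursday
1890: Wednesday
1889: Tuesday
1888: Sunday (leap)
1887: Saturday
1886: Friday
1885: Thursday
1884: Tuesday (leap)
1883: Monday
1882: Sunday
1881: Saturday
1880: Thursday (leap)
1879: Wednesday
1878: Tuesday
1877: Monday
1876: Saturday (leap)
1875: Friday
1874: Thursday
1873: Wednesday
1872: Monday (leap)
1872 begins on a Monday and is a leap year.

1872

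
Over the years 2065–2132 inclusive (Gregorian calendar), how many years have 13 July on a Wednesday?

10

Track 13 July's weekday year by year (advancing +1, or +2 across a Feb 29):
  2065: Mon  2066: Tue (+1)  2067: Wed (+1) ✓  2068: Fri (+2)  2069: Sat (+1)
  2070: Sun (+1)  2071: Mon (+1)  2072: Wed (+2) ✓  2073: Thu (+1)  2074: Fri (+1)
  2075: Sat (+1)  2076: Mon (+2)  2077: Tue (+1)  2078: Wed (+1) ✓  … (40 more years) …
  2119: Thu (+1)  2120: Sat (+2)  2121: Sun (+1)  2122: Mon (+1)  2123: Tue (+1)
  2124: Thu (+2)  2125: Fri (+1)  2126: Sat (+1)  2127: Sun (+1)  2128: Tue (+2)
  2129: Wed (+1) ✓  2130: Thu (+1)  2131: Fri (+1)  2132: Sun (+2)
Wednesday years: 2067, 2072, 2078, 2089, 2095, 2101, 2107, 2112, 2118, 2129 — 10 in total.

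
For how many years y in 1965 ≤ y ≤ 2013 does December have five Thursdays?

December has 31 days; it has five Thursdays when Thursday falls among the first (month-length − 28) days — i.e. when December 1 is one of Thursday/Wednesday/Tuesday.
December 1 by year: 1965:Wed✓ 1966:Thu✓ 1967:Fri 1968:Sun 1969:Mon 1970:Tue✓ 1971:Wed✓ 1972:Fri 1973:Sat 1974:Sun 1975:Mon 1976:Wed✓ 1977:Thu✓ 1978:Fri 1979:Sat …(19 more)… 1999:Wed✓ 2000:Fri 2001:Sat 2002:Sun 2003:Mon 2004:Wed✓ 2005:Thu✓ 2006:Fri 2007:Sat 2008:Mon 2009:Tue✓ 2010:Wed✓ 2011:Thu✓ 2012:Sat 2013:Sun
Years with five Thursdays: 1965, 1966, 1970, 1971, 1976, 1977, 1981, 1982, 1983, 1987, 1988, 1992, 1993, 1994, 1998, 1999, 2004, 2005, 2009, 2010, 2011 → 21.

21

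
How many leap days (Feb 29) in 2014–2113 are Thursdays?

Leap years in 2014–2113: 24 of them.
Feb 29 weekday advances by 5 (mod 7) from one leap year to the next four years later (or differs when a century non-leap intervenes).
Leap-day weekdays: 2016:Mon 2020:Sat 2024:Thu✓ 2028:Tue 2032:Sun 2036:Fri 2040:Wed 2044:Mon 2048:Sat 2052:Thu✓ 2056:Tue 2060:Sun 2064:Fri 2068:Wed 2072:Mon 2076:Sat 2080:Thu✓ 2084:Tue 2088:Sun 2092:Fri 2096:Wed 2104:Fri 2108:Wed 2112:Mon
Thursday: 2024, 2052, 2080 → 3.

3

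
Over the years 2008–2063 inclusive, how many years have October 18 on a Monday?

8

Track October 18's weekday year by year (advancing +1, or +2 across a Feb 29):
  2008: Sat  2009: Sun (+1)  2010: Mon (+1) ✓  2011: Tue (+1)  2012: Thu (+2)
  2013: Fri (+1)  2014: Sat (+1)  2015: Sun (+1)  2016: Tue (+2)  2017: Wed (+1)
  2018: Thu (+1)  2019: Fri (+1)  2020: Sun (+2)  2021: Mon (+1) ✓  … (28 more years) …
  2050: Tue (+1)  2051: Wed (+1)  2052: Fri (+2)  2053: Sat (+1)  2054: Sun (+1)
  2055: Mon (+1) ✓  2056: Wed (+2)  2057: Thu (+1)  2058: Fri (+1)  2059: Sat (+1)
  2060: Mon (+2) ✓  2061: Tue (+1)  2062: Wed (+1)  2063: Thu (+1)
Monday years: 2010, 2021, 2027, 2032, 2038, 2049, 2055, 2060 — 8 in total.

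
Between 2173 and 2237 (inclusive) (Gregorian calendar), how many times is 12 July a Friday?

9

Track 12 July's weekday year by year (advancing +1, or +2 across a Feb 29):
  2173: Mon  2174: Tue (+1)  2175: Wed (+1)  2176: Fri (+2) ✓  2177: Sat (+1)
  2178: Sun (+1)  2179: Mon (+1)  2180: Wed (+2)  2181: Thu (+1)  2182: Fri (+1) ✓
  2183: Sat (+1)  2184: Mon (+2)  2185: Tue (+1)  2186: Wed (+1)  … (37 more years) …
  2224: Mon (+2)  2225: Tue (+1)  2226: Wed (+1)  2227: Thu (+1)  2228: Sat (+2)
  2229: Sun (+1)  2230: Mon (+1)  2231: Tue (+1)  2232: Thu (+2)  2233: Fri (+1) ✓
  2234: Sat (+1)  2235: Sun (+1)  2236: Tue (+2)  2237: Wed (+1)
Friday years: 2176, 2182, 2193, 2199, 2205, 2211, 2216, 2222, 2233 — 9 in total.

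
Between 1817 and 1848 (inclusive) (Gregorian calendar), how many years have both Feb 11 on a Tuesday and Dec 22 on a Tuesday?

Check each year's weekday for Feb 11 and Dec 22:
  1817: Tue/Mon  1818: Wed/Tue  1819: Thu/Wed  1820: Fri/Fri  1821: Sun/Sat  1822: Mon/Sun  1823: Tue/Mon  1824: Wed/Wed  1825: Fri/Thu  1826: Sat/Fri  1827: Sun/Sat  1828: Mon/Mon  1829: Wed/Tue  1830: Thu/Wed  …(4 more)…  1835: Wed/Tue  1836: Thu/Thu  1837: Sat/Fri  1838: Sun/Sat  1839: Mon/Sun  1840: Tue/Tue ✓  1841: Thu/Wed  1842: Fri/Thu  1843: Sat/Fri  1844: Sun/Sun  1845: Tue/Mon  1846: Wed/Tue  1847: Thu/Wed  1848: Fri/Fri
Both conditions hold in: 1840 — 1.

1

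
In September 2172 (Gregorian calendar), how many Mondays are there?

September 2172 has 30 days and begins on Tuesday.
The first Monday is September 7.
Mondays fall on 7, 14, 21, 28 — that's 4.

4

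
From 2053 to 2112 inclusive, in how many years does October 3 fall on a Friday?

10

Track October 3's weekday year by year (advancing +1, or +2 across a Feb 29):
  2053: Fri ✓  2054: Sat (+1)  2055: Sun (+1)  2056: Tue (+2)  2057: Wed (+1)
  2058: Thu (+1)  2059: Fri (+1) ✓  2060: Sun (+2)  2061: Mon (+1)  2062: Tue (+1)
  2063: Wed (+1)  2064: Fri (+2) ✓  2065: Sat (+1)  2066: Sun (+1)  … (32 more years) …
  2099: Sat (+1)  2100: Sun (+1)  2101: Mon (+1)  2102: Tue (+1)  2103: Wed (+1)
  2104: Fri (+2) ✓  2105: Sat (+1)  2106: Sun (+1)  2107: Mon (+1)  2108: Wed (+2)
  2109: Thu (+1)  2110: Fri (+1) ✓  2111: Sat (+1)  2112: Mon (+2)
Friday years: 2053, 2059, 2064, 2070, 2081, 2087, 2092, 2098, 2104, 2110 — 10 in total.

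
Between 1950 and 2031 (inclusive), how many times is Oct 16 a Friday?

12

Track Oct 16's weekday year by year (advancing +1, or +2 across a Feb 29):
  1950: Mon  1951: Tue (+1)  1952: Thu (+2)  1953: Fri (+1) ✓  1954: Sat (+1)
  1955: Sun (+1)  1956: Tue (+2)  1957: Wed (+1)  1958: Thu (+1)  1959: Fri (+1) ✓
  1960: Sun (+2)  1961: Mon (+1)  1962: Tue (+1)  1963: Wed (+1)  … (54 more years) …
  2018: Tue (+1)  2019: Wed (+1)  2020: Fri (+2) ✓  2021: Sat (+1)  2022: Sun (+1)
  2023: Mon (+1)  2024: Wed (+2)  2025: Thu (+1)  2026: Fri (+1) ✓  2027: Sat (+1)
  2028: Mon (+2)  2029: Tue (+1)  2030: Wed (+1)  2031: Thu (+1)
Friday years: 1953, 1959, 1964, 1970, 1981, 1987, 1992, 1998, 2009, 2015, 2020, 2026 — 12 in total.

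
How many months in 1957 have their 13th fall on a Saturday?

Check the 13th of each month of 1957: Jan 13: Sun, Feb 13: Wed, Mar 13: Wed, Apr 13: Sat, May 13: Mon, Jun 13: Thu, Jul 13: Sat, Aug 13: Tue, Sep 13: Fri, Oct 13: Sun, Nov 13: Wed, Dec 13: Fri.
Saturday occurs in April, July — 2 months.

2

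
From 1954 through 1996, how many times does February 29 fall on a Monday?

2

Leap years in 1954–1996: 11 of them.
Feb 29 weekday advances by 5 (mod 7) from one leap year to the next four years later (or differs when a century non-leap intervenes).
Leap-day weekdays: 1956:Wed 1960:Mon✓ 1964:Sat 1968:Thu 1972:Tue 1976:Sun 1980:Fri 1984:Wed 1988:Mon✓ 1992:Sat 1996:Thu
Monday: 1960, 1988 → 2.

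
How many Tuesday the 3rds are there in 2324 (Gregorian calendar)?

Check the 3rd of each month of 2324: Jan 3: Thu, Feb 3: Sun, Mar 3: Mon, Apr 3: Thu, May 3: Sat, Jun 3: Tue, Jul 3: Thu, Aug 3: Sun, Sep 3: Wed, Oct 3: Fri, Nov 3: Mon, Dec 3: Wed.
Tuesday occurs in June — 1 month.

1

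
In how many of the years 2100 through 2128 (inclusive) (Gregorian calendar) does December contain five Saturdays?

December has 31 days; it has five Saturdays when Saturday falls among the first (month-length − 28) days — i.e. when December 1 is one of Saturday/Friday/Thursday.
December 1 by year: 2100:Wed 2101:Thu✓ 2102:Fri✓ 2103:Sat✓ 2104:Mon 2105:Tue 2106:Wed 2107:Thu✓ 2108:Sat✓ 2109:Sun 2110:Mon 2111:Tue 2112:Thu✓ 2113:Fri✓ 2114:Sat✓ 2115:Sun 2116:Tue 2117:Wed 2118:Thu✓ 2119:Fri✓ 2120:Sun 2121:Mon 2122:Tue 2123:Wed 2124:Fri✓ 2125:Sat✓ 2126:Sun 2127:Mon 2128:Wed
Years with five Saturdays: 2101, 2102, 2103, 2107, 2108, 2112, 2113, 2114, 2118, 2119, 2124, 2125 → 12.

12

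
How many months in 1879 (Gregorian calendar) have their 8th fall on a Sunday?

1

Check the 8th of each month of 1879: Jan 8: Wed, Feb 8: Sat, Mar 8: Sat, Apr 8: Tue, May 8: Thu, Jun 8: Sun, Jul 8: Tue, Aug 8: Fri, Sep 8: Mon, Oct 8: Wed, Nov 8: Sat, Dec 8: Mon.
Sunday occurs in June — 1 month.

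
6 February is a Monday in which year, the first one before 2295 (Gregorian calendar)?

2293

From one year to the next, a fixed date's weekday advances by 1, or by 2 when a Feb 29 lies between the two dates.
2295: February 6 is Wednesday.
2294: Tuesday (−1)
2293: Monday (−1)
6 February falls on a Monday in 2293.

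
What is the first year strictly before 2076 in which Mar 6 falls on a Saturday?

From one year to the next, a fixed date's weekday advances by 1, or by 2 when a Feb 29 lies between the two dates.
2076: March 6 is Friday.
2075: Wednesday (−2)
2074: Tuesday (−1)
2073: Monday (−1)
2072: Sunday (−1)
2071: Friday (−2)
2070: Thursday (−1)
2069: Wednesday (−1)
2068: Tuesday (−1)
2067: Sunday (−2)
2066: Saturday (−1)
Mar 6 falls on a Saturday in 2066.

2066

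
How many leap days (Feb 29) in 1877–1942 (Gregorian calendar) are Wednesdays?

Leap years in 1877–1942: 15 of them.
Feb 29 weekday advances by 5 (mod 7) from one leap year to the next four years later (or differs when a century non-leap intervenes).
Leap-day weekdays: 1880:Sun 1884:Fri 1888:Wed✓ 1892:Mon 1896:Sat 1904:Mon 1908:Sat 1912:Thu 1916:Tue 1920:Sun 1924:Fri 1928:Wed✓ 1932:Mon 1936:Sat 1940:Thu
Wednesday: 1888, 1928 → 2.

2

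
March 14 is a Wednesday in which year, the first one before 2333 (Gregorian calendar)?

2328

From one year to the next, a fixed date's weekday advances by 1, or by 2 when a Feb 29 lies between the two dates.
2333: March 14 is Tuesday.
2332: Monday (−1)
2331: Saturday (−2)
2330: Friday (−1)
2329: Thursday (−1)
2328: Wednesday (−1)
March 14 falls on a Wednesday in 2328.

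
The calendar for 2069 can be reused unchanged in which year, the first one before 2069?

2058

Two years share a calendar iff Jan 1 falls on the same weekday and both are leap or both are common. 2069: Jan 1 is Tuesday, common year.
2068: Jan 1 Sunday, leap
2067: Jan 1 Saturday, common
2066: Jan 1 Friday, common
2065: Jan 1 Thursday, common
2064: Jan 1 Tuesday, leap
2063: Jan 1 Monday, common
2062: Jan 1 Sunday, common
2061: Jan 1 Saturday, common
2060: Jan 1 Thursday, leap
2059: Jan 1 Wednesday, common
2058: Jan 1 Tuesday, common
2058 matches on both conditions.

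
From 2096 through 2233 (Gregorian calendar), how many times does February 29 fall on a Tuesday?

4

Leap years in 2096–2233: 33 of them.
Feb 29 weekday advances by 5 (mod 7) from one leap year to the next four years later (or differs when a century non-leap intervenes).
Leap-day weekdays: 2096:Wed 2104:Fri 2108:Wed 2112:Mon 2116:Sat 2120:Thu 2124:Tue✓ 2128:Sun 2132:Fri 2136:Wed 2140:Mon 2144:Sat 2148:Thu …(7 more)… 2180:Tue✓ 2184:Sun 2188:Fri 2192:Wed 2196:Mon 2204:Wed 2208:Mon 2212:Sat 2216:Thu 2220:Tue✓ 2224:Sun 2228:Fri 2232:Wed
Tuesday: 2124, 2152, 2180, 2220 → 4.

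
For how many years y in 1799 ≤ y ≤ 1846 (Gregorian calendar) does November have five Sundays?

November has 30 days; it has five Sundays when Sunday falls among the first (month-length − 28) days — i.e. when November 1 is one of Sunday/Saturday.
November 1 by year: 1799:Fri 1800:Sat✓ 1801:Sun✓ 1802:Mon 1803:Tue 1804:Thu 1805:Fri 1806:Sat✓ 1807:Sun✓ 1808:Tue 1809:Wed 1810:Thu 1811:Fri 1812:Sun✓ 1813:Mon …(18 more)… 1832:Thu 1833:Fri 1834:Sat✓ 1835:Sun✓ 1836:Tue 1837:Wed 1838:Thu 1839:Fri 1840:Sun✓ 1841:Mon 1842:Tue 1843:Wed 1844:Fri 1845:Sat✓ 1846:Sun✓
Years with five Sundays: 1800, 1801, 1806, 1807, 1812, 1817, 1818, 1823, 1828, 1829, 1834, 1835, 1840, 1845, 1846 → 15.

15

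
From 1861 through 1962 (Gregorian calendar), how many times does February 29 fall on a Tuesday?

3

Leap years in 1861–1962: 24 of them.
Feb 29 weekday advances by 5 (mod 7) from one leap year to the next four years later (or differs when a century non-leap intervenes).
Leap-day weekdays: 1864:Mon 1868:Sat 1872:Thu 1876:Tue✓ 1880:Sun 1884:Fri 1888:Wed 1892:Mon 1896:Sat 1904:Mon 1908:Sat 1912:Thu 1916:Tue✓ 1920:Sun 1924:Fri 1928:Wed 1932:Mon 1936:Sat 1940:Thu 1944:Tue✓ 1948:Sun 1952:Fri 1956:Wed 1960:Mon
Tuesday: 1876, 1916, 1944 → 3.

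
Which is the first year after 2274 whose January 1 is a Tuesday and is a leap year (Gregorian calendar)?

2284

Jan 1 advances by 2 weekdays after a leap year and by 1 after a common year.
2274: Jan 1 is Thursday.
2275: Friday
2276: Saturday (leap)
2277: Monday
2278: Tuesday
2279: Wednesday
2280: Thursday (leap)
2281: Saturday
2282: Sunday
2283: Monday
2284: Tuesday (leap)
2284 begins on a Tuesday and is a leap year.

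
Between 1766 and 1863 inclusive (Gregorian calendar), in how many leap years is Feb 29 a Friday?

3

Leap years in 1766–1863: 23 of them.
Feb 29 weekday advances by 5 (mod 7) from one leap year to the next four years later (or differs when a century non-leap intervenes).
Leap-day weekdays: 1768:Mon 1772:Sat 1776:Thu 1780:Tue 1784:Sun 1788:Fri✓ 1792:Wed 1796:Mon 1804:Wed 1808:Mon 1812:Sat 1816:Thu 1820:Tue 1824:Sun 1828:Fri✓ 1832:Wed 1836:Mon 1840:Sat 1844:Thu 1848:Tue 1852:Sun 1856:Fri✓ 1860:Wed
Friday: 1788, 1828, 1856 → 3.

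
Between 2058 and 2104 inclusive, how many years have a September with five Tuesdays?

September has 30 days; it has five Tuesdays when Tuesday falls among the first (month-length − 28) days — i.e. when September 1 is one of Tuesday/Monday.
September 1 by year: 2058:Sun 2059:Mon✓ 2060:Wed 2061:Thu 2062:Fri 2063:Sat 2064:Mon✓ 2065:Tue✓ 2066:Wed 2067:Thu 2068:Sat 2069:Sun 2070:Mon✓ 2071:Tue✓ 2072:Thu …(17 more)… 2090:Fri 2091:Sat 2092:Mon✓ 2093:Tue✓ 2094:Wed 2095:Thu 2096:Sat 2097:Sun 2098:Mon✓ 2099:Tue✓ 2100:Wed 2101:Thu 2102:Fri 2103:Sat 2104:Mon✓
Years with five Tuesdays: 2059, 2064, 2065, 2070, 2071, 2076, 2081, 2082, 2087, 2092, 2093, 2098, 2099, 2104 → 14.

14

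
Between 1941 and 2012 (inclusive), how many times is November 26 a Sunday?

10

Track November 26's weekday year by year (advancing +1, or +2 across a Feb 29):
  1941: Wed  1942: Thu (+1)  1943: Fri (+1)  1944: Sun (+2) ✓  1945: Mon (+1)
  1946: Tue (+1)  1947: Wed (+1)  1948: Fri (+2)  1949: Sat (+1)  1950: Sun (+1) ✓
  1951: Mon (+1)  1952: Wed (+2)  1953: Thu (+1)  1954: Fri (+1)  … (44 more years) …
  1999: Fri (+1)  2000: Sun (+2) ✓  2001: Mon (+1)  2002: Tue (+1)  2003: Wed (+1)
  2004: Fri (+2)  2005: Sat (+1)  2006: Sun (+1) ✓  2007: Mon (+1)  2008: Wed (+2)
  2009: Thu (+1)  2010: Fri (+1)  2011: Sat (+1)  2012: Mon (+2)
Sunday years: 1944, 1950, 1961, 1967, 1972, 1978, 1989, 1995, 2000, 2006 — 10 in total.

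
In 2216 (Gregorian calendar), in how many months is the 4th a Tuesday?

Check the 4th of each month of 2216: Jan 4: Thu, Feb 4: Sun, Mar 4: Mon, Apr 4: Thu, May 4: Sat, Jun 4: Tue, Jul 4: Thu, Aug 4: Sun, Sep 4: Wed, Oct 4: Fri, Nov 4: Mon, Dec 4: Wed.
Tuesday occurs in June — 1 month.

1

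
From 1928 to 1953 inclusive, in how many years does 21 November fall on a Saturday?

4

Track 21 November's weekday year by year (advancing +1, or +2 across a Feb 29):
  1928: Wed  1929: Thu (+1)  1930: Fri (+1)  1931: Sat (+1) ✓  1932: Mon (+2)
  1933: Tue (+1)  1934: Wed (+1)  1935: Thu (+1)  1936: Sat (+2) ✓  1937: Sun (+1)
  1938: Mon (+1)  1939: Tue (+1)  1940: Thu (+2)  1941: Fri (+1)  1942: Sat (+1) ✓
  1943: Sun (+1)  1944: Tue (+2)  1945: Wed (+1)  1946: Thu (+1)  1947: Fri (+1)
  1948: Sun (+2)  1949: Mon (+1)  1950: Tue (+1)  1951: Wed (+1)  1952: Fri (+2)
  1953: Sat (+1) ✓
Saturday years: 1931, 1936, 1942, 1953 — 4 in total.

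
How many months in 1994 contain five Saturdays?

A month of length L has five Saturdays iff its first Saturday is on day ≤ L−28 (so day 1–3 in a 31-day month, 1–2 in a 30-day month, day 1 in a leap February).
Checking each month of 1994: Jan starts Sat (31d) ✓; Feb starts Tue (28d); Mar starts Tue (31d); Apr starts Fri (30d) ✓; May starts Sun (31d); Jun starts Wed (30d); Jul starts Fri (31d) ✓; Aug starts Mon (31d); Sep starts Thu (30d); Oct starts Sat (31d) ✓; Nov starts Tue (30d); Dec starts Thu (31d) ✓.
Five-Saturday months: January, April, July, October, December → 5.

5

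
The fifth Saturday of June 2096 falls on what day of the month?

June 1, 2096 is a Friday, so the first Saturday is the 2nd.
The fifth Saturday is 2 + 28 = 30.

30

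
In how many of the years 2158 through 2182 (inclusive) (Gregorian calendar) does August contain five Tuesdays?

August has 31 days; it has five Tuesdays when Tuesday falls among the first (month-length − 28) days — i.e. when August 1 is one of Tuesday/Monday/Sunday.
August 1 by year: 2158:Tue✓ 2159:Wed 2160:Fri 2161:Sat 2162:Sun✓ 2163:Mon✓ 2164:Wed 2165:Thu 2166:Fri 2167:Sat 2168:Mon✓ 2169:Tue✓ 2170:Wed 2171:Thu 2172:Sat 2173:Sun✓ 2174:Mon✓ 2175:Tue✓ 2176:Thu 2177:Fri 2178:Sat 2179:Sun✓ 2180:Tue✓ 2181:Wed 2182:Thu
Years with five Tuesdays: 2158, 2162, 2163, 2168, 2169, 2173, 2174, 2175, 2179, 2180 → 10.

10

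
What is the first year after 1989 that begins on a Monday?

Jan 1 advances by 2 weekdays after a leap year and by 1 after a common year.
1989: Jan 1 is Sunday.
1990: Monday
1990 begins on a Monday

1990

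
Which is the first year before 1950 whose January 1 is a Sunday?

Jan 1 advances by 2 weekdays after a leap year and by 1 after a common year.
1950: Jan 1 is Sunday.
1949: Saturday
1948: Thursday (leap)
1947: Wednesday
1946: Tuesday
1945: Monday
1944: Saturday (leap)
1943: Friday
1942: Thursday
1941: Wednesday
1940: Monday (leap)
1939: Sunday
1939 begins on a Sunday

1939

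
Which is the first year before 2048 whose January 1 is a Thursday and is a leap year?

2032

Jan 1 advances by 2 weekdays after a leap year and by 1 after a common year.
2048: Jan 1 is Wednesday (leap).
2047: Tuesday
2046: Monday
2045: Sunday
2044: Friday (leap)
2043: Thursday
2042: Wednesday
2041: Tuesday
2040: Sunday (leap)
2039: Saturday
2038: Friday
2037: Thursday
2036: Tuesday (leap)
2035: Monday
2034: Sunday
2033: Saturday
2032: Thursday (leap)
2032 begins on a Thursday and is a leap year.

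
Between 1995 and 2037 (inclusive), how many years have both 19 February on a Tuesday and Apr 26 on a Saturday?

2

Check each year's weekday for 19 February and Apr 26:
  1995: Sun/Wed  1996: Mon/Fri  1997: Wed/Sat  1998: Thu/Sun  1999: Fri/Mon  2000: Sat/Wed  2001: Mon/Thu  2002: Tue/Fri  2003: Wed/Sat  2004: Thu/Mon  2005: Sat/Tue  2006: Sun/Wed  2007: Mon/Thu  2008: Tue/Sat ✓  …(15 more)…  2024: Mon/Fri  2025: Wed/Sat  2026: Thu/Sun  2027: Fri/Mon  2028: Sat/Wed  2029: Mon/Thu  2030: Tue/Fri  2031: Wed/Sat  2032: Thu/Mon  2033: Sat/Tue  2034: Sun/Wed  2035: Mon/Thu  2036: Tue/Sat ✓  2037: Thu/Sun
Both conditions hold in: 2008, 2036 — 2.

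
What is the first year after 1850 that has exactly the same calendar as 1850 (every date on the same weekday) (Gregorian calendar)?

Two years share a calendar iff Jan 1 falls on the same weekday and both are leap or both are common. 1850: Jan 1 is Tuesday, common year.
1851: Jan 1 Wednesday, common
1852: Jan 1 Thursday, leap
1853: Jan 1 Saturday, common
1854: Jan 1 Sunday, common
1855: Jan 1 Monday, common
1856: Jan 1 Tuesday, leap
1857: Jan 1 Thursday, common
1858: Jan 1 Friday, common
1859: Jan 1 Saturday, common
1860: Jan 1 Sunday, leap
1861: Jan 1 Tuesday, common
1861 matches on both conditions.

1861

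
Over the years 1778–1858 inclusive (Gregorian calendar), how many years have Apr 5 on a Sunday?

12

Track Apr 5's weekday year by year (advancing +1, or +2 across a Feb 29):
  1778: Sun ✓  1779: Mon (+1)  1780: Wed (+2)  1781: Thu (+1)  1782: Fri (+1)
  1783: Sat (+1)  1784: Mon (+2)  1785: Tue (+1)  1786: Wed (+1)  1787: Thu (+1)
  1788: Sat (+2)  1789: Sun (+1) ✓  1790: Mon (+1)  1791: Tue (+1)  … (53 more years) …
  1845: Sat (+1)  1846: Sun (+1) ✓  1847: Mon (+1)  1848: Wed (+2)  1849: Thu (+1)
  1850: Fri (+1)  1851: Sat (+1)  1852: Mon (+2)  1853: Tue (+1)  1854: Wed (+1)
  1855: Thu (+1)  1856: Sat (+2)  1857: Sun (+1) ✓  1858: Mon (+1)
Sunday years: 1778, 1789, 1795, 1801, 1807, 1812, 1818, 1829, 1835, 1840, 1846, 1857 — 12 in total.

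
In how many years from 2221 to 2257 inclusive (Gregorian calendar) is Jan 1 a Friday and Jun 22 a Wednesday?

Check each year's weekday for Jan 1 and Jun 22:
  2221: Mon/Fri  2222: Tue/Sat  2223: Wed/Sun  2224: Thu/Tue  2225: Sat/Wed  2226: Sun/Thu  2227: Mon/Fri  2228: Tue/Sun  2229: Thu/Mon  2230: Fri/Tue  2231: Sat/Wed  2232: Sun/Fri  2233: Tue/Sat  2234: Wed/Sun  …(9 more)…  2244: Mon/Sat  2245: Wed/Sun  2246: Thu/Mon  2247: Fri/Tue  2248: Sat/Thu  2249: Mon/Fri  2250: Tue/Sat  2251: Wed/Sun  2252: Thu/Tue  2253: Sat/Wed  2254: Sun/Thu  2255: Mon/Fri  2256: Tue/Sun  2257: Thu/Mon
Both conditions hold in: 2236 — 1.

1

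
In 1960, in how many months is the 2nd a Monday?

1

Check the 2nd of each month of 1960: Jan 2: Sat, Feb 2: Tue, Mar 2: Wed, Apr 2: Sat, May 2: Mon, Jun 2: Thu, Jul 2: Sat, Aug 2: Tue, Sep 2: Fri, Oct 2: Sun, Nov 2: Wed, Dec 2: Fri.
Monday occurs in May — 1 month.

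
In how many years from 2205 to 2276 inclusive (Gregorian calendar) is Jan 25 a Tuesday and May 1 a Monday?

3

Check each year's weekday for Jan 25 and May 1:
  2205: Fri/Wed  2206: Sat/Thu  2207: Sun/Fri  2208: Mon/Sun  2209: Wed/Mon  2210: Thu/Tue  2211: Fri/Wed  2212: Sat/Fri  2213: Mon/Sat  2214: Tue/Sun  2215: Wed/Mon  2216: Thu/Wed  2217: Sat/Thu  2218: Sun/Fri  …(44 more)…  2263: Sun/Fri  2264: Mon/Sun  2265: Wed/Mon  2266: Thu/Tue  2267: Fri/Wed  2268: Sat/Fri  2269: Mon/Sat  2270: Tue/Sun  2271: Wed/Mon  2272: Thu/Wed  2273: Sat/Thu  2274: Sun/Fri  2275: Mon/Sat  2276: Tue/Mon ✓
Both conditions hold in: 2220, 2248, 2276 — 3.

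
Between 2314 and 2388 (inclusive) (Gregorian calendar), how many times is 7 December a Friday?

Track 7 December's weekday year by year (advancing +1, or +2 across a Feb 29):
  2314: Mon  2315: Tue (+1)  2316: Thu (+2)  2317: Fri (+1) ✓  2318: Sat (+1)
  2319: Sun (+1)  2320: Tue (+2)  2321: Wed (+1)  2322: Thu (+1)  2323: Fri (+1) ✓
  2324: Sun (+2)  2325: Mon (+1)  2326: Tue (+1)  2327: Wed (+1)  … (47 more years) …
  2375: Sun (+1)  2376: Tue (+2)  2377: Wed (+1)  2378: Thu (+1)  2379: Fri (+1) ✓
  2380: Sun (+2)  2381: Mon (+1)  2382: Tue (+1)  2383: Wed (+1)  2384: Fri (+2) ✓
  2385: Sat (+1)  2386: Sun (+1)  2387: Mon (+1)  2388: Wed (+2)
Friday years: 2317, 2323, 2328, 2334, 2345, 2351, 2356, 2362, 2373, 2379, 2384 — 11 in total.

11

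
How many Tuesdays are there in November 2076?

4

November 2076 has 30 days and begins on Sunday.
The first Tuesday is November 3.
Tuesdays fall on 3, 10, 17, 24 — that's 4.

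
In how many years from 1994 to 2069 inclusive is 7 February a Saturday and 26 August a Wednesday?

8

Check each year's weekday for 7 February and 26 August:
  1994: Mon/Fri  1995: Tue/Sat  1996: Wed/Mon  1997: Fri/Tue  1998: Sat/Wed ✓  1999: Sun/Thu  2000: Mon/Sat  2001: Wed/Sun  2002: Thu/Mon  2003: Fri/Tue  2004: Sat/Thu  2005: Mon/Fri  2006: Tue/Sat  2007: Wed/Sun  …(48 more)…  2056: Mon/Sat  2057: Wed/Sun  2058: Thu/Mon  2059: Fri/Tue  2060: Sat/Thu  2061: Mon/Fri  2062: Tue/Sat  2063: Wed/Sun  2064: Thu/Tue  2065: Sat/Wed ✓  2066: Sun/Thu  2067: Mon/Fri  2068: Tue/Sun  2069: Thu/Mon
Both conditions hold in: 1998, 2009, 2015, 2026, 2037, 2043, 2054, 2065 — 8.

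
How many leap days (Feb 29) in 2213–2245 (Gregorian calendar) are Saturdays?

Leap years in 2213–2245: 8 of them.
Feb 29 weekday advances by 5 (mod 7) from one leap year to the next four years later (or differs when a century non-leap intervenes).
Leap-day weekdays: 2216:Thu 2220:Tue 2224:Sun 2228:Fri 2232:Wed 2236:Mon 2240:Sat✓ 2244:Thu
Saturday: 2240 → 1.

1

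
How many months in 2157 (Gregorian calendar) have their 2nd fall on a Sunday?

Check the 2nd of each month of 2157: Jan 2: Sun, Feb 2: Wed, Mar 2: Wed, Apr 2: Sat, May 2: Mon, Jun 2: Thu, Jul 2: Sat, Aug 2: Tue, Sep 2: Fri, Oct 2: Sun, Nov 2: Wed, Dec 2: Fri.
Sunday occurs in January, October — 2 months.

2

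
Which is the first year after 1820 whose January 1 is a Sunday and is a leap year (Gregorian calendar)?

Jan 1 advances by 2 weekdays after a leap year and by 1 after a common year.
1820: Jan 1 is Saturday (leap).
1821: Monday
1822: Tuesday
1823: Wednesday
1824: Thursday (leap)
1825: Saturday
1826: Sunday
1827: Monday
1828: Tuesday (leap)
1829: Thursday
1830: Friday
1831: Saturday
1832: Sunday (leap)
1832 begins on a Sunday and is a leap year.

1832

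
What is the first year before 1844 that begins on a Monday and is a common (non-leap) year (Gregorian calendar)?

1838

Jan 1 advances by 2 weekdays after a leap year and by 1 after a common year.
1844: Jan 1 is Monday (leap).
1843: Sunday
1842: Saturday
1841: Friday
1840: Wednesday (leap)
1839: Tuesday
1838: Monday
1838 begins on a Monday and is a common year.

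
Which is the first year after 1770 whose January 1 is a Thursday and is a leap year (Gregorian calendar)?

1784

Jan 1 advances by 2 weekdays after a leap year and by 1 after a common year.
1770: Jan 1 is Monday.
1771: Tuesday
1772: Wednesday (leap)
1773: Friday
1774: Saturday
1775: Sunday
1776: Monday (leap)
1777: Wednesday
1778: Thursday
1779: Friday
1780: Saturday (leap)
1781: Monday
1782: Tuesday
1783: Wednesday
1784: Thursday (leap)
1784 begins on a Thursday and is a leap year.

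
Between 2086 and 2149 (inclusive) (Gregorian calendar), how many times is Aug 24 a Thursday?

8

Track Aug 24's weekday year by year (advancing +1, or +2 across a Feb 29):
  2086: Sat  2087: Sun (+1)  2088: Tue (+2)  2089: Wed (+1)  2090: Thu (+1) ✓
  2091: Fri (+1)  2092: Sun (+2)  2093: Mon (+1)  2094: Tue (+1)  2095: Wed (+1)
  2096: Fri (+2)  2097: Sat (+1)  2098: Sun (+1)  2099: Mon (+1)  … (36 more years) …
  2136: Fri (+2)  2137: Sat (+1)  2138: Sun (+1)  2139: Mon (+1)  2140: Wed (+2)
  2141: Thu (+1) ✓  2142: Fri (+1)  2143: Sat (+1)  2144: Mon (+2)  2145: Tue (+1)
  2146: Wed (+1)  2147: Thu (+1) ✓  2148: Sat (+2)  2149: Sun (+1)
Thursday years: 2090, 2102, 2113, 2119, 2124, 2130, 2141, 2147 — 8 in total.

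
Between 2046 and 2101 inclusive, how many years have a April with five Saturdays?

15

April has 30 days; it has five Saturdays when Saturday falls among the first (month-length − 28) days — i.e. when April 1 is one of Saturday/Friday.
April 1 by year: 2046:Sun 2047:Mon 2048:Wed 2049:Thu 2050:Fri✓ 2051:Sat✓ 2052:Mon 2053:Tue 2054:Wed 2055:Thu 2056:Sat✓ 2057:Sun 2058:Mon 2059:Tue 2060:Thu …(26 more)… 2087:Tue 2088:Thu 2089:Fri✓ 2090:Sat✓ 2091:Sun 2092:Tue 2093:Wed 2094:Thu 2095:Fri✓ 2096:Sun 2097:Mon 2098:Tue 2099:Wed 2100:Thu 2101:Fri✓
Years with five Saturdays: 2050, 2051, 2056, 2061, 2062, 2067, 2072, 2073, 2078, 2079, 2084, 2089, 2090, 2095, 2101 → 15.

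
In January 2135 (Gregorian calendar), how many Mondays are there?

January 2135 has 31 days and begins on Saturday.
The first Monday is January 3.
Mondays fall on 3, 10, 17, 24, 31 — that's 5.

5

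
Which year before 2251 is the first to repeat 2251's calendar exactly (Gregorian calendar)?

Two years share a calendar iff Jan 1 falls on the same weekday and both are leap or both are common. 2251: Jan 1 is Wednesday, common year.
2250: Jan 1 Tuesday, common
2249: Jan 1 Monday, common
2248: Jan 1 Saturday, leap
2247: Jan 1 Friday, common
2246: Jan 1 Thursday, common
2245: Jan 1 Wednesday, common
2245 matches on both conditions.

2245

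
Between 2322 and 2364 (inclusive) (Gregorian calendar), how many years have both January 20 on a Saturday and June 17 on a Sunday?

5

Check each year's weekday for January 20 and June 17:
  2322: Fri/Sat  2323: Sat/Sun ✓  2324: Sun/Tue  2325: Tue/Wed  2326: Wed/Thu  2327: Thu/Fri  2328: Fri/Sun  2329: Sun/Mon  2330: Mon/Tue  2331: Tue/Wed  2332: Wed/Fri  2333: Fri/Sat  2334: Sat/Sun ✓  2335: Sun/Mon  …(15 more)…  2351: Sat/Sun ✓  2352: Sun/Tue  2353: Tue/Wed  2354: Wed/Thu  2355: Thu/Fri  2356: Fri/Sun  2357: Sun/Mon  2358: Mon/Tue  2359: Tue/Wed  2360: Wed/Fri  2361: Fri/Sat  2362: Sat/Sun ✓  2363: Sun/Mon  2364: Mon/Wed
Both conditions hold in: 2323, 2334, 2345, 2351, 2362 — 5.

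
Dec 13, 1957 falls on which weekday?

Friday

January 1, 1957 is a Tuesday.
December 13 is day 347 of the year, i.e. 346 days after Jan 1.
346 mod 7 = 3, so advance 3 weekdays from Tuesday: Friday.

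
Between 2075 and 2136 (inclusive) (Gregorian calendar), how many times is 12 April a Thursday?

Track 12 April's weekday year by year (advancing +1, or +2 across a Feb 29):
  2075: Fri  2076: Sun (+2)  2077: Mon (+1)  2078: Tue (+1)  2079: Wed (+1)
  2080: Fri (+2)  2081: Sat (+1)  2082: Sun (+1)  2083: Mon (+1)  2084: Wed (+2)
  2085: Thu (+1) ✓  2086: Fri (+1)  2087: Sat (+1)  2088: Mon (+2)  … (34 more years) …
  2123: Mon (+1)  2124: Wed (+2)  2125: Thu (+1) ✓  2126: Fri (+1)  2127: Sat (+1)
  2128: Mon (+2)  2129: Tue (+1)  2130: Wed (+1)  2131: Thu (+1) ✓  2132: Sat (+2)
  2133: Sun (+1)  2134: Mon (+1)  2135: Tue (+1)  2136: Thu (+2) ✓
Thursday years: 2085, 2091, 2096, 2103, 2108, 2114, 2125, 2131, 2136 — 9 in total.

9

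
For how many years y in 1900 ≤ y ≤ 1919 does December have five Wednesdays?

8

December has 31 days; it has five Wednesdays when Wednesday falls among the first (month-length − 28) days — i.e. when December 1 is one of Wednesday/Tuesday/Monday.
December 1 by year: 1900:Sat 1901:Sun 1902:Mon✓ 1903:Tue✓ 1904:Thu 1905:Fri 1906:Sat 1907:Sun 1908:Tue✓ 1909:Wed✓ 1910:Thu 1911:Fri 1912:Sun 1913:Mon✓ 1914:Tue✓ 1915:Wed✓ 1916:Fri 1917:Sat 1918:Sun 1919:Mon✓
Years with five Wednesdays: 1902, 1903, 1908, 1909, 1913, 1914, 1915, 1919 → 8.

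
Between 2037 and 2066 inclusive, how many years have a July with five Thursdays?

14

July has 31 days; it has five Thursdays when Thursday falls among the first (month-length − 28) days — i.e. when July 1 is one of Thursday/Wednesday/Tuesday.
July 1 by year: 2037:Wed✓ 2038:Thu✓ 2039:Fri 2040:Sun 2041:Mon 2042:Tue✓ 2043:Wed✓ 2044:Fri 2045:Sat 2046:Sun 2047:Mon 2048:Wed✓ 2049:Thu✓ 2050:Fri 2051:Sat 2052:Mon 2053:Tue✓ 2054:Wed✓ 2055:Thu✓ 2056:Sat 2057:Sun 2058:Mon 2059:Tue✓ 2060:Thu✓ 2061:Fri 2062:Sat 2063:Sun 2064:Tue✓ 2065:Wed✓ 2066:Thu✓
Years with five Thursdays: 2037, 2038, 2042, 2043, 2048, 2049, 2053, 2054, 2055, 2059, 2060, 2064, 2065, 2066 → 14.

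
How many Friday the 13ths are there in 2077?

1

Check the 13th of each month of 2077: Jan 13: Wed, Feb 13: Sat, Mar 13: Sat, Apr 13: Tue, May 13: Thu, Jun 13: Sun, Jul 13: Tue, Aug 13: Fri, Sep 13: Mon, Oct 13: Wed, Nov 13: Sat, Dec 13: Mon.
Friday occurs in August — 1 month.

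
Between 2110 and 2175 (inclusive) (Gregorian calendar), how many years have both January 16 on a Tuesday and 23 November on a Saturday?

2

Check each year's weekday for January 16 and 23 November:
  2110: Thu/Sun  2111: Fri/Mon  2112: Sat/Wed  2113: Mon/Thu  2114: Tue/Fri  2115: Wed/Sat  2116: Thu/Mon  2117: Sat/Tue  2118: Sun/Wed  2119: Mon/Thu  2120: Tue/Sat ✓  2121: Thu/Sun  2122: Fri/Mon  2123: Sat/Tue  …(38 more)…  2162: Sat/Tue  2163: Sun/Wed  2164: Mon/Fri  2165: Wed/Sat  2166: Thu/Sun  2167: Fri/Mon  2168: Sat/Wed  2169: Mon/Thu  2170: Tue/Fri  2171: Wed/Sat  2172: Thu/Mon  2173: Sat/Tue  2174: Sun/Wed  2175: Mon/Thu
Both conditions hold in: 2120, 2148 — 2.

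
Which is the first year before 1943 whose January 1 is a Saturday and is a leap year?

1916

Jan 1 advances by 2 weekdays after a leap year and by 1 after a common year.
1943: Jan 1 is Friday.
1942: Thursday
1941: Wednesday
1940: Monday (leap)
1939: Sunday
1938: Saturday
1937: Friday
1936: Wednesday (leap)
1935: Tuesday
1934: Monday
1933: Sunday
1932: Friday (leap)
1931: Thursday
1930: Wednesday
1929: Tuesday
1928: Sunday (leap)
1927: Saturday
1926: Friday
1925: Thursday
1924: Tuesday (leap)
1923: Monday
1922: Sunday
1921: Saturday
1920: Thursday (leap)
1919: Wednesday
1918: Tuesday
1917: Monday
1916: Saturday (leap)
1916 begins on a Saturday and is a leap year.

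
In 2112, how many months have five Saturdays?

A month of length L has five Saturdays iff its first Saturday is on day ≤ L−28 (so day 1–3 in a 31-day month, 1–2 in a 30-day month, day 1 in a leap February).
Checking each month of 2112: Jan starts Fri (31d) ✓; Feb starts Mon (29d); Mar starts Tue (31d); Apr starts Fri (30d) ✓; May starts Sun (31d); Jun starts Wed (30d); Jul starts Fri (31d) ✓; Aug starts Mon (31d); Sep starts Thu (30d); Oct starts Sat (31d) ✓; Nov starts Tue (30d); Dec starts Thu (31d) ✓.
Five-Saturday months: January, April, July, October, December → 5.

5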